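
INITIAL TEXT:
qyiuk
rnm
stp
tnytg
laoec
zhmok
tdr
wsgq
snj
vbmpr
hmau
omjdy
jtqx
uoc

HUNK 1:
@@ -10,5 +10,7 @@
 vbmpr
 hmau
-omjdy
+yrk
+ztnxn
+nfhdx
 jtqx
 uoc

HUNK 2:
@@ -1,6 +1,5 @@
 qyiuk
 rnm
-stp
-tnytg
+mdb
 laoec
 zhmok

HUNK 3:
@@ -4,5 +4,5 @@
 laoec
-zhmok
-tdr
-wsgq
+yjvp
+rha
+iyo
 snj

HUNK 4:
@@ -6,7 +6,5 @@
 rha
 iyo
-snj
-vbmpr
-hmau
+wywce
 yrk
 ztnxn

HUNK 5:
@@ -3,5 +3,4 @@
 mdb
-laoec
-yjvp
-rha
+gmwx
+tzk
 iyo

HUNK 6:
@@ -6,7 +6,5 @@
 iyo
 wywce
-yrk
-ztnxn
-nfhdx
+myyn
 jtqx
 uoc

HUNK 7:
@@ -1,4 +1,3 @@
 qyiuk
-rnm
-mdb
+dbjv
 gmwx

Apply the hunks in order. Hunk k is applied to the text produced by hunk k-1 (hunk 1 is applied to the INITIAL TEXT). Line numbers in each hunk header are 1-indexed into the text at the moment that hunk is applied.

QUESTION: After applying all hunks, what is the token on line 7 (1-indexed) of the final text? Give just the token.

Answer: myyn

Derivation:
Hunk 1: at line 10 remove [omjdy] add [yrk,ztnxn,nfhdx] -> 16 lines: qyiuk rnm stp tnytg laoec zhmok tdr wsgq snj vbmpr hmau yrk ztnxn nfhdx jtqx uoc
Hunk 2: at line 1 remove [stp,tnytg] add [mdb] -> 15 lines: qyiuk rnm mdb laoec zhmok tdr wsgq snj vbmpr hmau yrk ztnxn nfhdx jtqx uoc
Hunk 3: at line 4 remove [zhmok,tdr,wsgq] add [yjvp,rha,iyo] -> 15 lines: qyiuk rnm mdb laoec yjvp rha iyo snj vbmpr hmau yrk ztnxn nfhdx jtqx uoc
Hunk 4: at line 6 remove [snj,vbmpr,hmau] add [wywce] -> 13 lines: qyiuk rnm mdb laoec yjvp rha iyo wywce yrk ztnxn nfhdx jtqx uoc
Hunk 5: at line 3 remove [laoec,yjvp,rha] add [gmwx,tzk] -> 12 lines: qyiuk rnm mdb gmwx tzk iyo wywce yrk ztnxn nfhdx jtqx uoc
Hunk 6: at line 6 remove [yrk,ztnxn,nfhdx] add [myyn] -> 10 lines: qyiuk rnm mdb gmwx tzk iyo wywce myyn jtqx uoc
Hunk 7: at line 1 remove [rnm,mdb] add [dbjv] -> 9 lines: qyiuk dbjv gmwx tzk iyo wywce myyn jtqx uoc
Final line 7: myyn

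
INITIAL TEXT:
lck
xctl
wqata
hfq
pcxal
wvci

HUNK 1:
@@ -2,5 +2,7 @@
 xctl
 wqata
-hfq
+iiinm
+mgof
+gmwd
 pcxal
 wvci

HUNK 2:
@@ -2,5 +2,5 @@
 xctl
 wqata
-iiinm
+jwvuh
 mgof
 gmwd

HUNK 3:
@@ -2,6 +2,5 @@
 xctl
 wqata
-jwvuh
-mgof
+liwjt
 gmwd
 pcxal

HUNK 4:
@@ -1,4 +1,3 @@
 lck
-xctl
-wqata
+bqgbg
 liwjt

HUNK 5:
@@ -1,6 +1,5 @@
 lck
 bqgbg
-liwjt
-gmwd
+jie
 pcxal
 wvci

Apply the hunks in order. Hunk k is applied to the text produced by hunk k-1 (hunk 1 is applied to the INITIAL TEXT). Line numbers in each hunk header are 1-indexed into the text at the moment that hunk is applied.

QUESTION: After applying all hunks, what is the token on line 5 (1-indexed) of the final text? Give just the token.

Answer: wvci

Derivation:
Hunk 1: at line 2 remove [hfq] add [iiinm,mgof,gmwd] -> 8 lines: lck xctl wqata iiinm mgof gmwd pcxal wvci
Hunk 2: at line 2 remove [iiinm] add [jwvuh] -> 8 lines: lck xctl wqata jwvuh mgof gmwd pcxal wvci
Hunk 3: at line 2 remove [jwvuh,mgof] add [liwjt] -> 7 lines: lck xctl wqata liwjt gmwd pcxal wvci
Hunk 4: at line 1 remove [xctl,wqata] add [bqgbg] -> 6 lines: lck bqgbg liwjt gmwd pcxal wvci
Hunk 5: at line 1 remove [liwjt,gmwd] add [jie] -> 5 lines: lck bqgbg jie pcxal wvci
Final line 5: wvci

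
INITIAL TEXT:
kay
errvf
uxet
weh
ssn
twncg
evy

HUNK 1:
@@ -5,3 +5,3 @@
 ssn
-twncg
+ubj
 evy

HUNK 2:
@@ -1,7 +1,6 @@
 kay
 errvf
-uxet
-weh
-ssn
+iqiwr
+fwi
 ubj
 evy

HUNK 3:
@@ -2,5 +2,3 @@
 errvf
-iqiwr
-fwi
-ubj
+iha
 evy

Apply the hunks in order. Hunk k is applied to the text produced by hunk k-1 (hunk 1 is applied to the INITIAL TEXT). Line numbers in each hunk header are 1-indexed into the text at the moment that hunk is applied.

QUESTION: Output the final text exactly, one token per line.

Answer: kay
errvf
iha
evy

Derivation:
Hunk 1: at line 5 remove [twncg] add [ubj] -> 7 lines: kay errvf uxet weh ssn ubj evy
Hunk 2: at line 1 remove [uxet,weh,ssn] add [iqiwr,fwi] -> 6 lines: kay errvf iqiwr fwi ubj evy
Hunk 3: at line 2 remove [iqiwr,fwi,ubj] add [iha] -> 4 lines: kay errvf iha evy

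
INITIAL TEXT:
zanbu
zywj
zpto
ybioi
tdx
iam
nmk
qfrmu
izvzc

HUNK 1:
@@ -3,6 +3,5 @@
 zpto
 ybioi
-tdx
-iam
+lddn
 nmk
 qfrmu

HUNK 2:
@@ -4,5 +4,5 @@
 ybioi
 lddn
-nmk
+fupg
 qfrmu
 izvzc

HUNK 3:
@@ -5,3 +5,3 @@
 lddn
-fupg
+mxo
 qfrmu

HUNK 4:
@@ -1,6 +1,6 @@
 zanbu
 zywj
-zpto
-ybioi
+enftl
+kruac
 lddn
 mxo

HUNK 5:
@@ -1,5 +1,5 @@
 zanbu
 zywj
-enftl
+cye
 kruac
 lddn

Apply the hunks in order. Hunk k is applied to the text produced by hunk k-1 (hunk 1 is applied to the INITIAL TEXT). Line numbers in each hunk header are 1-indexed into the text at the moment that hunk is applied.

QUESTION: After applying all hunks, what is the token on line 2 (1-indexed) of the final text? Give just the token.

Hunk 1: at line 3 remove [tdx,iam] add [lddn] -> 8 lines: zanbu zywj zpto ybioi lddn nmk qfrmu izvzc
Hunk 2: at line 4 remove [nmk] add [fupg] -> 8 lines: zanbu zywj zpto ybioi lddn fupg qfrmu izvzc
Hunk 3: at line 5 remove [fupg] add [mxo] -> 8 lines: zanbu zywj zpto ybioi lddn mxo qfrmu izvzc
Hunk 4: at line 1 remove [zpto,ybioi] add [enftl,kruac] -> 8 lines: zanbu zywj enftl kruac lddn mxo qfrmu izvzc
Hunk 5: at line 1 remove [enftl] add [cye] -> 8 lines: zanbu zywj cye kruac lddn mxo qfrmu izvzc
Final line 2: zywj

Answer: zywj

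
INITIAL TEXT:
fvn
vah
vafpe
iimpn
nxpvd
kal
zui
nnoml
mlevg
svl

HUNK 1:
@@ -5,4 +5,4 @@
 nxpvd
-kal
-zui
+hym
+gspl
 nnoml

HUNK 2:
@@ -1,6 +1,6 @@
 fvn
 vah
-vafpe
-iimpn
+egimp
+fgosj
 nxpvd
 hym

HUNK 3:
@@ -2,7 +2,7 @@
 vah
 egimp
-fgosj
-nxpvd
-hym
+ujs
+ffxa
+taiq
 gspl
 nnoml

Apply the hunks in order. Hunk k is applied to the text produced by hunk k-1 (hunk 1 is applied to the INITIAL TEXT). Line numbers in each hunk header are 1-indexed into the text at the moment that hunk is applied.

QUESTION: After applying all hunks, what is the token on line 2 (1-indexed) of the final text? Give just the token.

Hunk 1: at line 5 remove [kal,zui] add [hym,gspl] -> 10 lines: fvn vah vafpe iimpn nxpvd hym gspl nnoml mlevg svl
Hunk 2: at line 1 remove [vafpe,iimpn] add [egimp,fgosj] -> 10 lines: fvn vah egimp fgosj nxpvd hym gspl nnoml mlevg svl
Hunk 3: at line 2 remove [fgosj,nxpvd,hym] add [ujs,ffxa,taiq] -> 10 lines: fvn vah egimp ujs ffxa taiq gspl nnoml mlevg svl
Final line 2: vah

Answer: vah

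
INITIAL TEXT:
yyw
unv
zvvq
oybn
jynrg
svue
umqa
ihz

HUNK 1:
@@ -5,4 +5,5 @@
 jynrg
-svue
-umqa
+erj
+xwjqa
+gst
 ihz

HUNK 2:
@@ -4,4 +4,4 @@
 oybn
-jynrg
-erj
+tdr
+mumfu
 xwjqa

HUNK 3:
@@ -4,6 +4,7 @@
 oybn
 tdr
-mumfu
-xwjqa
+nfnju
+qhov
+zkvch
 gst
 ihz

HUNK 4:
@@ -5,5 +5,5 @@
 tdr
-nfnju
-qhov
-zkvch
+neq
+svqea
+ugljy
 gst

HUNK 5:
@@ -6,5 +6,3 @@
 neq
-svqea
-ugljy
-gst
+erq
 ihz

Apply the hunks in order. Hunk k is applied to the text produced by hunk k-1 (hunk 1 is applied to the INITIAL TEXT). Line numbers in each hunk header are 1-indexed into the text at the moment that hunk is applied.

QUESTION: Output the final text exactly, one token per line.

Hunk 1: at line 5 remove [svue,umqa] add [erj,xwjqa,gst] -> 9 lines: yyw unv zvvq oybn jynrg erj xwjqa gst ihz
Hunk 2: at line 4 remove [jynrg,erj] add [tdr,mumfu] -> 9 lines: yyw unv zvvq oybn tdr mumfu xwjqa gst ihz
Hunk 3: at line 4 remove [mumfu,xwjqa] add [nfnju,qhov,zkvch] -> 10 lines: yyw unv zvvq oybn tdr nfnju qhov zkvch gst ihz
Hunk 4: at line 5 remove [nfnju,qhov,zkvch] add [neq,svqea,ugljy] -> 10 lines: yyw unv zvvq oybn tdr neq svqea ugljy gst ihz
Hunk 5: at line 6 remove [svqea,ugljy,gst] add [erq] -> 8 lines: yyw unv zvvq oybn tdr neq erq ihz

Answer: yyw
unv
zvvq
oybn
tdr
neq
erq
ihz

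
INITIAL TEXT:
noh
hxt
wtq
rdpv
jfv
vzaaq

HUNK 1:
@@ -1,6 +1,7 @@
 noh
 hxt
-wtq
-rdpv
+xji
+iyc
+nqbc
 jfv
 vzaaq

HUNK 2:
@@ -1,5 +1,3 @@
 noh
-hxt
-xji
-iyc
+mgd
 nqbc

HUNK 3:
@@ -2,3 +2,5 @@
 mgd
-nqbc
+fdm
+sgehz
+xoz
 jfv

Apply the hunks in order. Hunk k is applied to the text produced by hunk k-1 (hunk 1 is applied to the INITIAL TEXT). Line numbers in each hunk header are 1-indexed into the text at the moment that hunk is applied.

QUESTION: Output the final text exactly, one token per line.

Answer: noh
mgd
fdm
sgehz
xoz
jfv
vzaaq

Derivation:
Hunk 1: at line 1 remove [wtq,rdpv] add [xji,iyc,nqbc] -> 7 lines: noh hxt xji iyc nqbc jfv vzaaq
Hunk 2: at line 1 remove [hxt,xji,iyc] add [mgd] -> 5 lines: noh mgd nqbc jfv vzaaq
Hunk 3: at line 2 remove [nqbc] add [fdm,sgehz,xoz] -> 7 lines: noh mgd fdm sgehz xoz jfv vzaaq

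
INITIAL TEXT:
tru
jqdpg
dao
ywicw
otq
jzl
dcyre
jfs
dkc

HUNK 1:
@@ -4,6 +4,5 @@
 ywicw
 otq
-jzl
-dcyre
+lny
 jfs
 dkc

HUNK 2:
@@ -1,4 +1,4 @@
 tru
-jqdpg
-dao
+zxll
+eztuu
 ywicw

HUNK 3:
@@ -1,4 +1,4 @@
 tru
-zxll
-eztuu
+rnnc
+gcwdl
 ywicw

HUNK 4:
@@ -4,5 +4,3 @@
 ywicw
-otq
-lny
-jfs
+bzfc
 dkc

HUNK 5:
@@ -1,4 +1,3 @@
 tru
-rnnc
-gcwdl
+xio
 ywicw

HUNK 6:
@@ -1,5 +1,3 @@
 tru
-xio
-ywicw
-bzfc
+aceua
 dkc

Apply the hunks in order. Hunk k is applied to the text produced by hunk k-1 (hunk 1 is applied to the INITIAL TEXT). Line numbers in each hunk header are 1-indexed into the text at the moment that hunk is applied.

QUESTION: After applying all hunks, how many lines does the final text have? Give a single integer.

Answer: 3

Derivation:
Hunk 1: at line 4 remove [jzl,dcyre] add [lny] -> 8 lines: tru jqdpg dao ywicw otq lny jfs dkc
Hunk 2: at line 1 remove [jqdpg,dao] add [zxll,eztuu] -> 8 lines: tru zxll eztuu ywicw otq lny jfs dkc
Hunk 3: at line 1 remove [zxll,eztuu] add [rnnc,gcwdl] -> 8 lines: tru rnnc gcwdl ywicw otq lny jfs dkc
Hunk 4: at line 4 remove [otq,lny,jfs] add [bzfc] -> 6 lines: tru rnnc gcwdl ywicw bzfc dkc
Hunk 5: at line 1 remove [rnnc,gcwdl] add [xio] -> 5 lines: tru xio ywicw bzfc dkc
Hunk 6: at line 1 remove [xio,ywicw,bzfc] add [aceua] -> 3 lines: tru aceua dkc
Final line count: 3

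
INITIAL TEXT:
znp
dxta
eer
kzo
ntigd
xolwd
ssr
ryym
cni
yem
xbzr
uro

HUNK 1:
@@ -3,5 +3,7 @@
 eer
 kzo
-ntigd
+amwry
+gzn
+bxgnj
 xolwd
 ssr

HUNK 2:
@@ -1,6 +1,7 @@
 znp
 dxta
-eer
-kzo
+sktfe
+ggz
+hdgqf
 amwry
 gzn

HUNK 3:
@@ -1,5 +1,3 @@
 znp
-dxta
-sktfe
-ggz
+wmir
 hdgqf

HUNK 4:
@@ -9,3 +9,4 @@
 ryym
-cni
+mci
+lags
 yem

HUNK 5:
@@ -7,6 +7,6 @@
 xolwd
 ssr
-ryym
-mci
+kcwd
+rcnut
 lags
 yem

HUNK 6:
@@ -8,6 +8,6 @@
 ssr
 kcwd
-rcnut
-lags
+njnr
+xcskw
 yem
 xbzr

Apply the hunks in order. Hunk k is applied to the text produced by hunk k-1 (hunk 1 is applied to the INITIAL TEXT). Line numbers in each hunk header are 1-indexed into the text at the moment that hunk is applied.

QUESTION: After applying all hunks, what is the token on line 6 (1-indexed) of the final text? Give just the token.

Answer: bxgnj

Derivation:
Hunk 1: at line 3 remove [ntigd] add [amwry,gzn,bxgnj] -> 14 lines: znp dxta eer kzo amwry gzn bxgnj xolwd ssr ryym cni yem xbzr uro
Hunk 2: at line 1 remove [eer,kzo] add [sktfe,ggz,hdgqf] -> 15 lines: znp dxta sktfe ggz hdgqf amwry gzn bxgnj xolwd ssr ryym cni yem xbzr uro
Hunk 3: at line 1 remove [dxta,sktfe,ggz] add [wmir] -> 13 lines: znp wmir hdgqf amwry gzn bxgnj xolwd ssr ryym cni yem xbzr uro
Hunk 4: at line 9 remove [cni] add [mci,lags] -> 14 lines: znp wmir hdgqf amwry gzn bxgnj xolwd ssr ryym mci lags yem xbzr uro
Hunk 5: at line 7 remove [ryym,mci] add [kcwd,rcnut] -> 14 lines: znp wmir hdgqf amwry gzn bxgnj xolwd ssr kcwd rcnut lags yem xbzr uro
Hunk 6: at line 8 remove [rcnut,lags] add [njnr,xcskw] -> 14 lines: znp wmir hdgqf amwry gzn bxgnj xolwd ssr kcwd njnr xcskw yem xbzr uro
Final line 6: bxgnj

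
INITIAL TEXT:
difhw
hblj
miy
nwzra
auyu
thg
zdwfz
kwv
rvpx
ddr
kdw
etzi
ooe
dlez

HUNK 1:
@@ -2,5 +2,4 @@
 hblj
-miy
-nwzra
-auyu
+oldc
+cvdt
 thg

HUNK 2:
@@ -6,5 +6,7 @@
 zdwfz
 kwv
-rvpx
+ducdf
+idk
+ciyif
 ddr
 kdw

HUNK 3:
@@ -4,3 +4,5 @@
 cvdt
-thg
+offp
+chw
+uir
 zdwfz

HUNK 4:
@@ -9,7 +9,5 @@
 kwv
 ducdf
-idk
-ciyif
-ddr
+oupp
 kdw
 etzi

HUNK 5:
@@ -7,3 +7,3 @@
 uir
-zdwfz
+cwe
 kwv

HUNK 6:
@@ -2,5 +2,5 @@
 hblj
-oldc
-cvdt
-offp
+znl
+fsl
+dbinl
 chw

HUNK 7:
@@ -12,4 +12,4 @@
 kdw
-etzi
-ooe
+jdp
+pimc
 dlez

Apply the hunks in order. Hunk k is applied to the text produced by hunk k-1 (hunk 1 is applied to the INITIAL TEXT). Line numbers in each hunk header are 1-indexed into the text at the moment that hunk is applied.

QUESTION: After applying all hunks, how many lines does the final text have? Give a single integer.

Hunk 1: at line 2 remove [miy,nwzra,auyu] add [oldc,cvdt] -> 13 lines: difhw hblj oldc cvdt thg zdwfz kwv rvpx ddr kdw etzi ooe dlez
Hunk 2: at line 6 remove [rvpx] add [ducdf,idk,ciyif] -> 15 lines: difhw hblj oldc cvdt thg zdwfz kwv ducdf idk ciyif ddr kdw etzi ooe dlez
Hunk 3: at line 4 remove [thg] add [offp,chw,uir] -> 17 lines: difhw hblj oldc cvdt offp chw uir zdwfz kwv ducdf idk ciyif ddr kdw etzi ooe dlez
Hunk 4: at line 9 remove [idk,ciyif,ddr] add [oupp] -> 15 lines: difhw hblj oldc cvdt offp chw uir zdwfz kwv ducdf oupp kdw etzi ooe dlez
Hunk 5: at line 7 remove [zdwfz] add [cwe] -> 15 lines: difhw hblj oldc cvdt offp chw uir cwe kwv ducdf oupp kdw etzi ooe dlez
Hunk 6: at line 2 remove [oldc,cvdt,offp] add [znl,fsl,dbinl] -> 15 lines: difhw hblj znl fsl dbinl chw uir cwe kwv ducdf oupp kdw etzi ooe dlez
Hunk 7: at line 12 remove [etzi,ooe] add [jdp,pimc] -> 15 lines: difhw hblj znl fsl dbinl chw uir cwe kwv ducdf oupp kdw jdp pimc dlez
Final line count: 15

Answer: 15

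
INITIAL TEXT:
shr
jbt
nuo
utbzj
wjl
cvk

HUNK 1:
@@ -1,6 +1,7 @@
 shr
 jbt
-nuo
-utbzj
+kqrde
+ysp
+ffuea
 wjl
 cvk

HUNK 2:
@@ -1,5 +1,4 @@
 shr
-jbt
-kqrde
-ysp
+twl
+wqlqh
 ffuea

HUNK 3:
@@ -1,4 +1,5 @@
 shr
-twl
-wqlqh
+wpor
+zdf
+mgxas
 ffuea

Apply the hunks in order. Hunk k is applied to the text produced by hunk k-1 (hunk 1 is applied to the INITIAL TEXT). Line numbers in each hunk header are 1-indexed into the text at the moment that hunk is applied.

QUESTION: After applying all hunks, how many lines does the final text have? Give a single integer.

Answer: 7

Derivation:
Hunk 1: at line 1 remove [nuo,utbzj] add [kqrde,ysp,ffuea] -> 7 lines: shr jbt kqrde ysp ffuea wjl cvk
Hunk 2: at line 1 remove [jbt,kqrde,ysp] add [twl,wqlqh] -> 6 lines: shr twl wqlqh ffuea wjl cvk
Hunk 3: at line 1 remove [twl,wqlqh] add [wpor,zdf,mgxas] -> 7 lines: shr wpor zdf mgxas ffuea wjl cvk
Final line count: 7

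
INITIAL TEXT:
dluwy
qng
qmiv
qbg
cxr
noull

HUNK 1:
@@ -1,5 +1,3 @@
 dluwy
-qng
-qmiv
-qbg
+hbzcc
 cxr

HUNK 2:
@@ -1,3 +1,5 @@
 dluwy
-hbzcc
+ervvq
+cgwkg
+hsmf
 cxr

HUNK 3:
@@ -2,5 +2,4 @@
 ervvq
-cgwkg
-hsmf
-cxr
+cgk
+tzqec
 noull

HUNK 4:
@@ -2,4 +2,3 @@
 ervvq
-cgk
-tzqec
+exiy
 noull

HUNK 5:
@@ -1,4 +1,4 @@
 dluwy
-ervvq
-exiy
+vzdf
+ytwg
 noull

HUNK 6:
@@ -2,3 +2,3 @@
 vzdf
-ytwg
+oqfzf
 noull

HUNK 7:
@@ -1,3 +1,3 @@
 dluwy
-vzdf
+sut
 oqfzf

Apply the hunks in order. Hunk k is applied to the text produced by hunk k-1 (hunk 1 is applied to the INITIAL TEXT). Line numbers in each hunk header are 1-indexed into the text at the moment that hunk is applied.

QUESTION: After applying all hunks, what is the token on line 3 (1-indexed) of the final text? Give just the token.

Hunk 1: at line 1 remove [qng,qmiv,qbg] add [hbzcc] -> 4 lines: dluwy hbzcc cxr noull
Hunk 2: at line 1 remove [hbzcc] add [ervvq,cgwkg,hsmf] -> 6 lines: dluwy ervvq cgwkg hsmf cxr noull
Hunk 3: at line 2 remove [cgwkg,hsmf,cxr] add [cgk,tzqec] -> 5 lines: dluwy ervvq cgk tzqec noull
Hunk 4: at line 2 remove [cgk,tzqec] add [exiy] -> 4 lines: dluwy ervvq exiy noull
Hunk 5: at line 1 remove [ervvq,exiy] add [vzdf,ytwg] -> 4 lines: dluwy vzdf ytwg noull
Hunk 6: at line 2 remove [ytwg] add [oqfzf] -> 4 lines: dluwy vzdf oqfzf noull
Hunk 7: at line 1 remove [vzdf] add [sut] -> 4 lines: dluwy sut oqfzf noull
Final line 3: oqfzf

Answer: oqfzf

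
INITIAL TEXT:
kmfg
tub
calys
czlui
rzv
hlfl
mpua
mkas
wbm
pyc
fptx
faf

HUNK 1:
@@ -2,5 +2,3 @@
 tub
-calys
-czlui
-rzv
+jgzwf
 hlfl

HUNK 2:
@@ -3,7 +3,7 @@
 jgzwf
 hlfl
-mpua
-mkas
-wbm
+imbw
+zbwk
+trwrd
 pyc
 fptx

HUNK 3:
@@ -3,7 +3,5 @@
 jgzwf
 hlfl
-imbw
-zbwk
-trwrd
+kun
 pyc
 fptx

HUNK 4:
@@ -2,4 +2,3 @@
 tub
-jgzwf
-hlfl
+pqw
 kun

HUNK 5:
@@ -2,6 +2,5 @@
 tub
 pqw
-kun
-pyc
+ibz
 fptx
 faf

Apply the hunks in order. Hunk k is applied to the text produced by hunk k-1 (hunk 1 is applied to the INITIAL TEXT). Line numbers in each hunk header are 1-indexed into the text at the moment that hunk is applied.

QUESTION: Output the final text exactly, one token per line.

Hunk 1: at line 2 remove [calys,czlui,rzv] add [jgzwf] -> 10 lines: kmfg tub jgzwf hlfl mpua mkas wbm pyc fptx faf
Hunk 2: at line 3 remove [mpua,mkas,wbm] add [imbw,zbwk,trwrd] -> 10 lines: kmfg tub jgzwf hlfl imbw zbwk trwrd pyc fptx faf
Hunk 3: at line 3 remove [imbw,zbwk,trwrd] add [kun] -> 8 lines: kmfg tub jgzwf hlfl kun pyc fptx faf
Hunk 4: at line 2 remove [jgzwf,hlfl] add [pqw] -> 7 lines: kmfg tub pqw kun pyc fptx faf
Hunk 5: at line 2 remove [kun,pyc] add [ibz] -> 6 lines: kmfg tub pqw ibz fptx faf

Answer: kmfg
tub
pqw
ibz
fptx
faf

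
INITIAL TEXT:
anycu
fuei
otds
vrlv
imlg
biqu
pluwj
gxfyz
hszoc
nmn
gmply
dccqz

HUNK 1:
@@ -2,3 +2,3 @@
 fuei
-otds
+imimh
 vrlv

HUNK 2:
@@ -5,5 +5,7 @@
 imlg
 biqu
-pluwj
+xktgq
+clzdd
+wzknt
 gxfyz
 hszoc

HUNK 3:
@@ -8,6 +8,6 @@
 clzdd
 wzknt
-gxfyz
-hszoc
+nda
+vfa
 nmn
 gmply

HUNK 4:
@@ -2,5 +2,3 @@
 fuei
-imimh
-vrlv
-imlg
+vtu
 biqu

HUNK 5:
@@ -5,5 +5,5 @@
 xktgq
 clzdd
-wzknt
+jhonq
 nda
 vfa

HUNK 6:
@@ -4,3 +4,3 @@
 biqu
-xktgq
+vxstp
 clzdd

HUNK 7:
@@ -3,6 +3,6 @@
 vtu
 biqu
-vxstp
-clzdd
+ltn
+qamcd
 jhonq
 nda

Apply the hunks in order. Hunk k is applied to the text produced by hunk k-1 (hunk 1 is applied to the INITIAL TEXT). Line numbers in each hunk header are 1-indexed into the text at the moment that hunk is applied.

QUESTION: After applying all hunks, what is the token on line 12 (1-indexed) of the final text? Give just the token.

Answer: dccqz

Derivation:
Hunk 1: at line 2 remove [otds] add [imimh] -> 12 lines: anycu fuei imimh vrlv imlg biqu pluwj gxfyz hszoc nmn gmply dccqz
Hunk 2: at line 5 remove [pluwj] add [xktgq,clzdd,wzknt] -> 14 lines: anycu fuei imimh vrlv imlg biqu xktgq clzdd wzknt gxfyz hszoc nmn gmply dccqz
Hunk 3: at line 8 remove [gxfyz,hszoc] add [nda,vfa] -> 14 lines: anycu fuei imimh vrlv imlg biqu xktgq clzdd wzknt nda vfa nmn gmply dccqz
Hunk 4: at line 2 remove [imimh,vrlv,imlg] add [vtu] -> 12 lines: anycu fuei vtu biqu xktgq clzdd wzknt nda vfa nmn gmply dccqz
Hunk 5: at line 5 remove [wzknt] add [jhonq] -> 12 lines: anycu fuei vtu biqu xktgq clzdd jhonq nda vfa nmn gmply dccqz
Hunk 6: at line 4 remove [xktgq] add [vxstp] -> 12 lines: anycu fuei vtu biqu vxstp clzdd jhonq nda vfa nmn gmply dccqz
Hunk 7: at line 3 remove [vxstp,clzdd] add [ltn,qamcd] -> 12 lines: anycu fuei vtu biqu ltn qamcd jhonq nda vfa nmn gmply dccqz
Final line 12: dccqz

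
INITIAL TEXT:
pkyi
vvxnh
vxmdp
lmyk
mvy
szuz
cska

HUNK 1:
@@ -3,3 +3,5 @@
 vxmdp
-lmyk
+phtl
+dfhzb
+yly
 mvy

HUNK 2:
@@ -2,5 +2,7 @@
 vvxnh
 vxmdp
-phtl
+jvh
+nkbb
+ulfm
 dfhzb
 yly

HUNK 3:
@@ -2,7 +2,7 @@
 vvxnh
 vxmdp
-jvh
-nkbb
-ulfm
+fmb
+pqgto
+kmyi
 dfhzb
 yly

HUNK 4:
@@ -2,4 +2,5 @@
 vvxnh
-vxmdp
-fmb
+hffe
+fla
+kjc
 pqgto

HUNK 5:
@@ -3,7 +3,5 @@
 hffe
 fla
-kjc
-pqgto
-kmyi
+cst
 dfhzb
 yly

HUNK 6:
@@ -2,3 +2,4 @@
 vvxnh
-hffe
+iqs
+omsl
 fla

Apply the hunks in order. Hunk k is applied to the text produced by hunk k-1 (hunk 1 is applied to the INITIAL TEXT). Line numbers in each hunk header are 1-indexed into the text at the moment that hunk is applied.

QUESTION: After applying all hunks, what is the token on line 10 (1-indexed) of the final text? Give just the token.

Answer: szuz

Derivation:
Hunk 1: at line 3 remove [lmyk] add [phtl,dfhzb,yly] -> 9 lines: pkyi vvxnh vxmdp phtl dfhzb yly mvy szuz cska
Hunk 2: at line 2 remove [phtl] add [jvh,nkbb,ulfm] -> 11 lines: pkyi vvxnh vxmdp jvh nkbb ulfm dfhzb yly mvy szuz cska
Hunk 3: at line 2 remove [jvh,nkbb,ulfm] add [fmb,pqgto,kmyi] -> 11 lines: pkyi vvxnh vxmdp fmb pqgto kmyi dfhzb yly mvy szuz cska
Hunk 4: at line 2 remove [vxmdp,fmb] add [hffe,fla,kjc] -> 12 lines: pkyi vvxnh hffe fla kjc pqgto kmyi dfhzb yly mvy szuz cska
Hunk 5: at line 3 remove [kjc,pqgto,kmyi] add [cst] -> 10 lines: pkyi vvxnh hffe fla cst dfhzb yly mvy szuz cska
Hunk 6: at line 2 remove [hffe] add [iqs,omsl] -> 11 lines: pkyi vvxnh iqs omsl fla cst dfhzb yly mvy szuz cska
Final line 10: szuz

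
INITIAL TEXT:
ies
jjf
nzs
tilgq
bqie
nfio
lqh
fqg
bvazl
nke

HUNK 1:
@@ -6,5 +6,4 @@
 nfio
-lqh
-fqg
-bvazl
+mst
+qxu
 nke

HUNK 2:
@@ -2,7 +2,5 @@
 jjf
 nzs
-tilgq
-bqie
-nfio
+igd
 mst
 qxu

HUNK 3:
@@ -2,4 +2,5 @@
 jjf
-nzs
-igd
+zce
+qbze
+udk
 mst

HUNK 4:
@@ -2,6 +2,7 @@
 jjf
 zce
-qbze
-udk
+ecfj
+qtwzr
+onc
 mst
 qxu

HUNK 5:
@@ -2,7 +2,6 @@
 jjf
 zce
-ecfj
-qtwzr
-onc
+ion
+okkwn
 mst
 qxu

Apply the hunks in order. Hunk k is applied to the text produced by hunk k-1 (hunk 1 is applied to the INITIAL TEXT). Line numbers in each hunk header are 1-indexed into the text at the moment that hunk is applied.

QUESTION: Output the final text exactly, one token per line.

Hunk 1: at line 6 remove [lqh,fqg,bvazl] add [mst,qxu] -> 9 lines: ies jjf nzs tilgq bqie nfio mst qxu nke
Hunk 2: at line 2 remove [tilgq,bqie,nfio] add [igd] -> 7 lines: ies jjf nzs igd mst qxu nke
Hunk 3: at line 2 remove [nzs,igd] add [zce,qbze,udk] -> 8 lines: ies jjf zce qbze udk mst qxu nke
Hunk 4: at line 2 remove [qbze,udk] add [ecfj,qtwzr,onc] -> 9 lines: ies jjf zce ecfj qtwzr onc mst qxu nke
Hunk 5: at line 2 remove [ecfj,qtwzr,onc] add [ion,okkwn] -> 8 lines: ies jjf zce ion okkwn mst qxu nke

Answer: ies
jjf
zce
ion
okkwn
mst
qxu
nke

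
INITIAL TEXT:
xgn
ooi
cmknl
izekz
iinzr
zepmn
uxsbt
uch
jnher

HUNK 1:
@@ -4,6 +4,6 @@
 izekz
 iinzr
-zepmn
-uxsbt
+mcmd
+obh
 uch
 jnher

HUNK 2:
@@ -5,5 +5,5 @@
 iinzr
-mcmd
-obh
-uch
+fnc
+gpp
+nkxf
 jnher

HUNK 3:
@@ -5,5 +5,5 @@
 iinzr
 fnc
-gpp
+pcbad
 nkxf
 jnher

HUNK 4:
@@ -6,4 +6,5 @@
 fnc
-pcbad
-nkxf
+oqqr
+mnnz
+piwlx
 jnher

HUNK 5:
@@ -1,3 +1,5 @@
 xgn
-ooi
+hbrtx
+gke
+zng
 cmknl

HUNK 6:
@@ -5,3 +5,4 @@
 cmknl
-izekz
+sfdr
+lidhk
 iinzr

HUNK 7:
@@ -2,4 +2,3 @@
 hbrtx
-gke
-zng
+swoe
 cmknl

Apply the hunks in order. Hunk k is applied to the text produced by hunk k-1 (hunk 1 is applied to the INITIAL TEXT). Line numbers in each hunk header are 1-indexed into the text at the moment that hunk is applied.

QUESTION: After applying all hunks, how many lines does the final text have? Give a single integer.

Answer: 12

Derivation:
Hunk 1: at line 4 remove [zepmn,uxsbt] add [mcmd,obh] -> 9 lines: xgn ooi cmknl izekz iinzr mcmd obh uch jnher
Hunk 2: at line 5 remove [mcmd,obh,uch] add [fnc,gpp,nkxf] -> 9 lines: xgn ooi cmknl izekz iinzr fnc gpp nkxf jnher
Hunk 3: at line 5 remove [gpp] add [pcbad] -> 9 lines: xgn ooi cmknl izekz iinzr fnc pcbad nkxf jnher
Hunk 4: at line 6 remove [pcbad,nkxf] add [oqqr,mnnz,piwlx] -> 10 lines: xgn ooi cmknl izekz iinzr fnc oqqr mnnz piwlx jnher
Hunk 5: at line 1 remove [ooi] add [hbrtx,gke,zng] -> 12 lines: xgn hbrtx gke zng cmknl izekz iinzr fnc oqqr mnnz piwlx jnher
Hunk 6: at line 5 remove [izekz] add [sfdr,lidhk] -> 13 lines: xgn hbrtx gke zng cmknl sfdr lidhk iinzr fnc oqqr mnnz piwlx jnher
Hunk 7: at line 2 remove [gke,zng] add [swoe] -> 12 lines: xgn hbrtx swoe cmknl sfdr lidhk iinzr fnc oqqr mnnz piwlx jnher
Final line count: 12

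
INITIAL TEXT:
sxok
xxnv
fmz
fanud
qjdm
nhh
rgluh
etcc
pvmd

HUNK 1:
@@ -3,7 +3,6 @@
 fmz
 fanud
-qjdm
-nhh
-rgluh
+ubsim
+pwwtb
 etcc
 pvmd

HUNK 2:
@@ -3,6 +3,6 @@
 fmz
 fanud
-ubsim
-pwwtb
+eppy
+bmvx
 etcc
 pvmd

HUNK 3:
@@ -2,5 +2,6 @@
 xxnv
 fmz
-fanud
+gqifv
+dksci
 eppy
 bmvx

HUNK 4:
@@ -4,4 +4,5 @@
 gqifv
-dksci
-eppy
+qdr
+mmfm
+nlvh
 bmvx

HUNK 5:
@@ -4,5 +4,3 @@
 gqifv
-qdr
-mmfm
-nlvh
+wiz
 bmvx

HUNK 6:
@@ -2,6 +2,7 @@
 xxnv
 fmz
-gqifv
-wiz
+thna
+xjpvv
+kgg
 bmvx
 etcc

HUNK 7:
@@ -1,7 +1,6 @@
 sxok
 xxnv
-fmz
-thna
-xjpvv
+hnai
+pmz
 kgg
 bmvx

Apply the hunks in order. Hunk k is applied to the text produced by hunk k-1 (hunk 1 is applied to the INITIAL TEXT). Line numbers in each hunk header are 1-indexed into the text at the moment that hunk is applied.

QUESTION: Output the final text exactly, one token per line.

Answer: sxok
xxnv
hnai
pmz
kgg
bmvx
etcc
pvmd

Derivation:
Hunk 1: at line 3 remove [qjdm,nhh,rgluh] add [ubsim,pwwtb] -> 8 lines: sxok xxnv fmz fanud ubsim pwwtb etcc pvmd
Hunk 2: at line 3 remove [ubsim,pwwtb] add [eppy,bmvx] -> 8 lines: sxok xxnv fmz fanud eppy bmvx etcc pvmd
Hunk 3: at line 2 remove [fanud] add [gqifv,dksci] -> 9 lines: sxok xxnv fmz gqifv dksci eppy bmvx etcc pvmd
Hunk 4: at line 4 remove [dksci,eppy] add [qdr,mmfm,nlvh] -> 10 lines: sxok xxnv fmz gqifv qdr mmfm nlvh bmvx etcc pvmd
Hunk 5: at line 4 remove [qdr,mmfm,nlvh] add [wiz] -> 8 lines: sxok xxnv fmz gqifv wiz bmvx etcc pvmd
Hunk 6: at line 2 remove [gqifv,wiz] add [thna,xjpvv,kgg] -> 9 lines: sxok xxnv fmz thna xjpvv kgg bmvx etcc pvmd
Hunk 7: at line 1 remove [fmz,thna,xjpvv] add [hnai,pmz] -> 8 lines: sxok xxnv hnai pmz kgg bmvx etcc pvmd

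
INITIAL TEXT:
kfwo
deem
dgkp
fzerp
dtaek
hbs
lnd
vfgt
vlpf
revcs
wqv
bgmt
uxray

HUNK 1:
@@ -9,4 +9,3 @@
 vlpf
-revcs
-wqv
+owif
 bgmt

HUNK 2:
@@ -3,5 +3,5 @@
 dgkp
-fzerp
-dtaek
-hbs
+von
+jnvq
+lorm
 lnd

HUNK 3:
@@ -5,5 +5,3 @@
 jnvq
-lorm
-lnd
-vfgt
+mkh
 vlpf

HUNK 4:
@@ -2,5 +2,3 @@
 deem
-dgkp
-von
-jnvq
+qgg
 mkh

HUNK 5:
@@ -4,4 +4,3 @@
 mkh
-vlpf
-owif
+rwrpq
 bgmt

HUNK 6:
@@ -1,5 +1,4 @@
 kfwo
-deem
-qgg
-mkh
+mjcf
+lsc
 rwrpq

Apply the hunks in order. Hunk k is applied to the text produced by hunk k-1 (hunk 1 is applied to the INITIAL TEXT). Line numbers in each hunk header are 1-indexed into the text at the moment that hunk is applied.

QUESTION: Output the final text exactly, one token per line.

Hunk 1: at line 9 remove [revcs,wqv] add [owif] -> 12 lines: kfwo deem dgkp fzerp dtaek hbs lnd vfgt vlpf owif bgmt uxray
Hunk 2: at line 3 remove [fzerp,dtaek,hbs] add [von,jnvq,lorm] -> 12 lines: kfwo deem dgkp von jnvq lorm lnd vfgt vlpf owif bgmt uxray
Hunk 3: at line 5 remove [lorm,lnd,vfgt] add [mkh] -> 10 lines: kfwo deem dgkp von jnvq mkh vlpf owif bgmt uxray
Hunk 4: at line 2 remove [dgkp,von,jnvq] add [qgg] -> 8 lines: kfwo deem qgg mkh vlpf owif bgmt uxray
Hunk 5: at line 4 remove [vlpf,owif] add [rwrpq] -> 7 lines: kfwo deem qgg mkh rwrpq bgmt uxray
Hunk 6: at line 1 remove [deem,qgg,mkh] add [mjcf,lsc] -> 6 lines: kfwo mjcf lsc rwrpq bgmt uxray

Answer: kfwo
mjcf
lsc
rwrpq
bgmt
uxray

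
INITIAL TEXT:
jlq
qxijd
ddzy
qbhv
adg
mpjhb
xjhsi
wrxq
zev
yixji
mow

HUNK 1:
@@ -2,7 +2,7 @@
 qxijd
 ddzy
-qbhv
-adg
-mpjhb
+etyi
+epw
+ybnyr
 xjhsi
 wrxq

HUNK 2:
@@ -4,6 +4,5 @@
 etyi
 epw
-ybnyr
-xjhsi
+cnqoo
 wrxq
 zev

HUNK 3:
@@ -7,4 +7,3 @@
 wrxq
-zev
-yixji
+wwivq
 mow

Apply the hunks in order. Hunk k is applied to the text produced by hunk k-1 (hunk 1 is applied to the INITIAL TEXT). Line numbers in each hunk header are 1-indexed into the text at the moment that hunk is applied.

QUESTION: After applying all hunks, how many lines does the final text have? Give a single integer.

Answer: 9

Derivation:
Hunk 1: at line 2 remove [qbhv,adg,mpjhb] add [etyi,epw,ybnyr] -> 11 lines: jlq qxijd ddzy etyi epw ybnyr xjhsi wrxq zev yixji mow
Hunk 2: at line 4 remove [ybnyr,xjhsi] add [cnqoo] -> 10 lines: jlq qxijd ddzy etyi epw cnqoo wrxq zev yixji mow
Hunk 3: at line 7 remove [zev,yixji] add [wwivq] -> 9 lines: jlq qxijd ddzy etyi epw cnqoo wrxq wwivq mow
Final line count: 9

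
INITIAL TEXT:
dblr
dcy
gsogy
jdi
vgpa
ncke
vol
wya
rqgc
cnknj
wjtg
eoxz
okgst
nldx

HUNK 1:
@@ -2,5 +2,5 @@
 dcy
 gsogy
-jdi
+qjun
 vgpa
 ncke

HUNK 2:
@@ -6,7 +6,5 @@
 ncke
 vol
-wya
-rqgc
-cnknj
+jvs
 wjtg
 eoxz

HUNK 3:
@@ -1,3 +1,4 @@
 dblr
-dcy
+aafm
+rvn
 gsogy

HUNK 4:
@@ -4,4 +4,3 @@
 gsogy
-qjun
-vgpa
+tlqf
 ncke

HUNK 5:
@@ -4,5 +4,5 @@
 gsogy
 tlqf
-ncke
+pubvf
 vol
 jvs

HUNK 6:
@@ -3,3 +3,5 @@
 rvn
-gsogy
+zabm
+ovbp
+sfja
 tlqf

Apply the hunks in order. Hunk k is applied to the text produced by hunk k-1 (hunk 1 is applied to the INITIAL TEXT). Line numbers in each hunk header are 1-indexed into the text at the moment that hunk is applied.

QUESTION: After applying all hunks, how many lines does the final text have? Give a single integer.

Answer: 14

Derivation:
Hunk 1: at line 2 remove [jdi] add [qjun] -> 14 lines: dblr dcy gsogy qjun vgpa ncke vol wya rqgc cnknj wjtg eoxz okgst nldx
Hunk 2: at line 6 remove [wya,rqgc,cnknj] add [jvs] -> 12 lines: dblr dcy gsogy qjun vgpa ncke vol jvs wjtg eoxz okgst nldx
Hunk 3: at line 1 remove [dcy] add [aafm,rvn] -> 13 lines: dblr aafm rvn gsogy qjun vgpa ncke vol jvs wjtg eoxz okgst nldx
Hunk 4: at line 4 remove [qjun,vgpa] add [tlqf] -> 12 lines: dblr aafm rvn gsogy tlqf ncke vol jvs wjtg eoxz okgst nldx
Hunk 5: at line 4 remove [ncke] add [pubvf] -> 12 lines: dblr aafm rvn gsogy tlqf pubvf vol jvs wjtg eoxz okgst nldx
Hunk 6: at line 3 remove [gsogy] add [zabm,ovbp,sfja] -> 14 lines: dblr aafm rvn zabm ovbp sfja tlqf pubvf vol jvs wjtg eoxz okgst nldx
Final line count: 14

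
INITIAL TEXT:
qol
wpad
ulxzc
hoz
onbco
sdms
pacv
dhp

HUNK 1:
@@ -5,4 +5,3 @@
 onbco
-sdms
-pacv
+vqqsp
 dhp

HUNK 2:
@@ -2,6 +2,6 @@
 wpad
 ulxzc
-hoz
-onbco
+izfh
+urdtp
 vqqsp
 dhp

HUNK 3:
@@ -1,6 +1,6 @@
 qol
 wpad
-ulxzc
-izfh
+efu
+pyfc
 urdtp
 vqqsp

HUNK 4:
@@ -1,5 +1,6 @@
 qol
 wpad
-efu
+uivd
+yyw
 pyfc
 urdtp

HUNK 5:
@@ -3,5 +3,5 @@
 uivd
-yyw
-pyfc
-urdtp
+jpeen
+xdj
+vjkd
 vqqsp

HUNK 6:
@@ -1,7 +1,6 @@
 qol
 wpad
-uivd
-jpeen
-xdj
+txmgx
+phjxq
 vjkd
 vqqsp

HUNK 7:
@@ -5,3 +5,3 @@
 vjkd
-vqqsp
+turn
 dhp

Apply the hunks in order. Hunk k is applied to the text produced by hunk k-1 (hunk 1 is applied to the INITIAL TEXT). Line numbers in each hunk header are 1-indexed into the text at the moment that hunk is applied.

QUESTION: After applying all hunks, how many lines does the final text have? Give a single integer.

Answer: 7

Derivation:
Hunk 1: at line 5 remove [sdms,pacv] add [vqqsp] -> 7 lines: qol wpad ulxzc hoz onbco vqqsp dhp
Hunk 2: at line 2 remove [hoz,onbco] add [izfh,urdtp] -> 7 lines: qol wpad ulxzc izfh urdtp vqqsp dhp
Hunk 3: at line 1 remove [ulxzc,izfh] add [efu,pyfc] -> 7 lines: qol wpad efu pyfc urdtp vqqsp dhp
Hunk 4: at line 1 remove [efu] add [uivd,yyw] -> 8 lines: qol wpad uivd yyw pyfc urdtp vqqsp dhp
Hunk 5: at line 3 remove [yyw,pyfc,urdtp] add [jpeen,xdj,vjkd] -> 8 lines: qol wpad uivd jpeen xdj vjkd vqqsp dhp
Hunk 6: at line 1 remove [uivd,jpeen,xdj] add [txmgx,phjxq] -> 7 lines: qol wpad txmgx phjxq vjkd vqqsp dhp
Hunk 7: at line 5 remove [vqqsp] add [turn] -> 7 lines: qol wpad txmgx phjxq vjkd turn dhp
Final line count: 7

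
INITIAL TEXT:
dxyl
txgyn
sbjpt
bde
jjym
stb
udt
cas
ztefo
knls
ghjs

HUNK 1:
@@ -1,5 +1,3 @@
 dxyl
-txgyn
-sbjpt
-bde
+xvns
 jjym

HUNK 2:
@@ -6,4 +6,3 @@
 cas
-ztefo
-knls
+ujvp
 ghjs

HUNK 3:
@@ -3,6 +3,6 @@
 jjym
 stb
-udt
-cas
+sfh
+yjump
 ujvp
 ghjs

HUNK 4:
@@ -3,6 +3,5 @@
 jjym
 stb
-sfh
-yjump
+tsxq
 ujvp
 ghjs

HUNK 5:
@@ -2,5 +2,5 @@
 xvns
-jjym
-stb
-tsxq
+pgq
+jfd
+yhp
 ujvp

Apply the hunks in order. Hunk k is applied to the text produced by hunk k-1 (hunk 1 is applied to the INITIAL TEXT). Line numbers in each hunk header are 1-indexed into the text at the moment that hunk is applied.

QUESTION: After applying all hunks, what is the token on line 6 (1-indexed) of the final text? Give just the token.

Hunk 1: at line 1 remove [txgyn,sbjpt,bde] add [xvns] -> 9 lines: dxyl xvns jjym stb udt cas ztefo knls ghjs
Hunk 2: at line 6 remove [ztefo,knls] add [ujvp] -> 8 lines: dxyl xvns jjym stb udt cas ujvp ghjs
Hunk 3: at line 3 remove [udt,cas] add [sfh,yjump] -> 8 lines: dxyl xvns jjym stb sfh yjump ujvp ghjs
Hunk 4: at line 3 remove [sfh,yjump] add [tsxq] -> 7 lines: dxyl xvns jjym stb tsxq ujvp ghjs
Hunk 5: at line 2 remove [jjym,stb,tsxq] add [pgq,jfd,yhp] -> 7 lines: dxyl xvns pgq jfd yhp ujvp ghjs
Final line 6: ujvp

Answer: ujvp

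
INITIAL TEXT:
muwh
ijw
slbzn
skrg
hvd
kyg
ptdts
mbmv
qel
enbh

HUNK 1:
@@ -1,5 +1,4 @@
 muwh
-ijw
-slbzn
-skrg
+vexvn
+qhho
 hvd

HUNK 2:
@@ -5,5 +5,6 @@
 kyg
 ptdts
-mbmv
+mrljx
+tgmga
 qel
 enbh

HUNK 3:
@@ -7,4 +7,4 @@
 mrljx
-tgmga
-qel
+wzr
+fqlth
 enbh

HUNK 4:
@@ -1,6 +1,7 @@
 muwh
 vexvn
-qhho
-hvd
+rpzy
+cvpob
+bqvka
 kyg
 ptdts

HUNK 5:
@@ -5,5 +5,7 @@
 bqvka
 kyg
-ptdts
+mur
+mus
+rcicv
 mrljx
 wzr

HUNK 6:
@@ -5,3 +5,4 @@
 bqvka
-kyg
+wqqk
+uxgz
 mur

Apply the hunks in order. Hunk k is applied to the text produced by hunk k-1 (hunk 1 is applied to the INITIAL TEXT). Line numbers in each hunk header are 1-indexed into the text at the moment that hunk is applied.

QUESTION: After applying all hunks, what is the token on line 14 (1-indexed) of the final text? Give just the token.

Hunk 1: at line 1 remove [ijw,slbzn,skrg] add [vexvn,qhho] -> 9 lines: muwh vexvn qhho hvd kyg ptdts mbmv qel enbh
Hunk 2: at line 5 remove [mbmv] add [mrljx,tgmga] -> 10 lines: muwh vexvn qhho hvd kyg ptdts mrljx tgmga qel enbh
Hunk 3: at line 7 remove [tgmga,qel] add [wzr,fqlth] -> 10 lines: muwh vexvn qhho hvd kyg ptdts mrljx wzr fqlth enbh
Hunk 4: at line 1 remove [qhho,hvd] add [rpzy,cvpob,bqvka] -> 11 lines: muwh vexvn rpzy cvpob bqvka kyg ptdts mrljx wzr fqlth enbh
Hunk 5: at line 5 remove [ptdts] add [mur,mus,rcicv] -> 13 lines: muwh vexvn rpzy cvpob bqvka kyg mur mus rcicv mrljx wzr fqlth enbh
Hunk 6: at line 5 remove [kyg] add [wqqk,uxgz] -> 14 lines: muwh vexvn rpzy cvpob bqvka wqqk uxgz mur mus rcicv mrljx wzr fqlth enbh
Final line 14: enbh

Answer: enbh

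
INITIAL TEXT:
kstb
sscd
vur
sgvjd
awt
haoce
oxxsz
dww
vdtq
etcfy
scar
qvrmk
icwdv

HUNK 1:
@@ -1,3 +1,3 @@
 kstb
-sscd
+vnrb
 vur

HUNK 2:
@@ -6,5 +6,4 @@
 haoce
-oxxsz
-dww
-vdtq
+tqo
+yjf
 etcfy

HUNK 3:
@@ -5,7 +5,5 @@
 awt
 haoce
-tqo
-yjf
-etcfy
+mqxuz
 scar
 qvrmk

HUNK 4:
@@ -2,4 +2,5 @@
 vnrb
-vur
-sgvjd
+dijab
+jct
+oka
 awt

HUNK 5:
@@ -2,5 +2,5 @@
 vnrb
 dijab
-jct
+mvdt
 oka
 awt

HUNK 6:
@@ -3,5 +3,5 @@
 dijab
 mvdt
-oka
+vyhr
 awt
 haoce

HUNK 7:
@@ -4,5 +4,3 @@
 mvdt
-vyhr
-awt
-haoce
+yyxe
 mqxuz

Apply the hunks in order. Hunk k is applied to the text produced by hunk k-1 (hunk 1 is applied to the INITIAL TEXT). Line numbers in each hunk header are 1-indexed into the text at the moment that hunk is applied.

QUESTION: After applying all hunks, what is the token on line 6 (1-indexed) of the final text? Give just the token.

Answer: mqxuz

Derivation:
Hunk 1: at line 1 remove [sscd] add [vnrb] -> 13 lines: kstb vnrb vur sgvjd awt haoce oxxsz dww vdtq etcfy scar qvrmk icwdv
Hunk 2: at line 6 remove [oxxsz,dww,vdtq] add [tqo,yjf] -> 12 lines: kstb vnrb vur sgvjd awt haoce tqo yjf etcfy scar qvrmk icwdv
Hunk 3: at line 5 remove [tqo,yjf,etcfy] add [mqxuz] -> 10 lines: kstb vnrb vur sgvjd awt haoce mqxuz scar qvrmk icwdv
Hunk 4: at line 2 remove [vur,sgvjd] add [dijab,jct,oka] -> 11 lines: kstb vnrb dijab jct oka awt haoce mqxuz scar qvrmk icwdv
Hunk 5: at line 2 remove [jct] add [mvdt] -> 11 lines: kstb vnrb dijab mvdt oka awt haoce mqxuz scar qvrmk icwdv
Hunk 6: at line 3 remove [oka] add [vyhr] -> 11 lines: kstb vnrb dijab mvdt vyhr awt haoce mqxuz scar qvrmk icwdv
Hunk 7: at line 4 remove [vyhr,awt,haoce] add [yyxe] -> 9 lines: kstb vnrb dijab mvdt yyxe mqxuz scar qvrmk icwdv
Final line 6: mqxuz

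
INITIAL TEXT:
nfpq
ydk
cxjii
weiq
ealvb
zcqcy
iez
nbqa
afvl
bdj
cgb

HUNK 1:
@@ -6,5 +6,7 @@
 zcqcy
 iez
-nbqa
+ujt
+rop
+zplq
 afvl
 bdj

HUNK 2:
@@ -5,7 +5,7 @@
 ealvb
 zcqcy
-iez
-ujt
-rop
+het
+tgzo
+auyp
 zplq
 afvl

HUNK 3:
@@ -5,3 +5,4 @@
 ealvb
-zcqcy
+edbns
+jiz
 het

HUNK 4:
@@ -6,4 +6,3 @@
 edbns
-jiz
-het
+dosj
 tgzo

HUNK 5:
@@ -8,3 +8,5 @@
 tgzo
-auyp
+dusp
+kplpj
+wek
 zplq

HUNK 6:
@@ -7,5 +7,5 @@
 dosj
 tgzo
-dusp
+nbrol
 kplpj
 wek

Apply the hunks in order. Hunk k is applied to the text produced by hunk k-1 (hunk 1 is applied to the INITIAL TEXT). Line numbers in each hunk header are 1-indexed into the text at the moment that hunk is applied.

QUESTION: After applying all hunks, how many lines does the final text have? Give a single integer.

Hunk 1: at line 6 remove [nbqa] add [ujt,rop,zplq] -> 13 lines: nfpq ydk cxjii weiq ealvb zcqcy iez ujt rop zplq afvl bdj cgb
Hunk 2: at line 5 remove [iez,ujt,rop] add [het,tgzo,auyp] -> 13 lines: nfpq ydk cxjii weiq ealvb zcqcy het tgzo auyp zplq afvl bdj cgb
Hunk 3: at line 5 remove [zcqcy] add [edbns,jiz] -> 14 lines: nfpq ydk cxjii weiq ealvb edbns jiz het tgzo auyp zplq afvl bdj cgb
Hunk 4: at line 6 remove [jiz,het] add [dosj] -> 13 lines: nfpq ydk cxjii weiq ealvb edbns dosj tgzo auyp zplq afvl bdj cgb
Hunk 5: at line 8 remove [auyp] add [dusp,kplpj,wek] -> 15 lines: nfpq ydk cxjii weiq ealvb edbns dosj tgzo dusp kplpj wek zplq afvl bdj cgb
Hunk 6: at line 7 remove [dusp] add [nbrol] -> 15 lines: nfpq ydk cxjii weiq ealvb edbns dosj tgzo nbrol kplpj wek zplq afvl bdj cgb
Final line count: 15

Answer: 15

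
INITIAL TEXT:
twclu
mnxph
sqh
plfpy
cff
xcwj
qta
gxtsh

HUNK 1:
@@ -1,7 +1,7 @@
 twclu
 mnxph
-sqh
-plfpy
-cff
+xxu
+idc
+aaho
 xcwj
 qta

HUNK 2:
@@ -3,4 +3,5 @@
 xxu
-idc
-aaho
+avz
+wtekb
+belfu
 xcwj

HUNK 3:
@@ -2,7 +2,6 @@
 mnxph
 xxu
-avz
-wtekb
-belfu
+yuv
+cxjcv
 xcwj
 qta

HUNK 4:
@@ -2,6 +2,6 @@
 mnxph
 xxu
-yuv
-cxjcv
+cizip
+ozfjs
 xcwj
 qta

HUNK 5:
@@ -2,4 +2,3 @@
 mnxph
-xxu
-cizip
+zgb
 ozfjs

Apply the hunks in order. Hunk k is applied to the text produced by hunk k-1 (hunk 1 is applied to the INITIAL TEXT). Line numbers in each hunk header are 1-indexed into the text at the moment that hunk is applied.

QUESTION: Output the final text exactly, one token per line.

Answer: twclu
mnxph
zgb
ozfjs
xcwj
qta
gxtsh

Derivation:
Hunk 1: at line 1 remove [sqh,plfpy,cff] add [xxu,idc,aaho] -> 8 lines: twclu mnxph xxu idc aaho xcwj qta gxtsh
Hunk 2: at line 3 remove [idc,aaho] add [avz,wtekb,belfu] -> 9 lines: twclu mnxph xxu avz wtekb belfu xcwj qta gxtsh
Hunk 3: at line 2 remove [avz,wtekb,belfu] add [yuv,cxjcv] -> 8 lines: twclu mnxph xxu yuv cxjcv xcwj qta gxtsh
Hunk 4: at line 2 remove [yuv,cxjcv] add [cizip,ozfjs] -> 8 lines: twclu mnxph xxu cizip ozfjs xcwj qta gxtsh
Hunk 5: at line 2 remove [xxu,cizip] add [zgb] -> 7 lines: twclu mnxph zgb ozfjs xcwj qta gxtsh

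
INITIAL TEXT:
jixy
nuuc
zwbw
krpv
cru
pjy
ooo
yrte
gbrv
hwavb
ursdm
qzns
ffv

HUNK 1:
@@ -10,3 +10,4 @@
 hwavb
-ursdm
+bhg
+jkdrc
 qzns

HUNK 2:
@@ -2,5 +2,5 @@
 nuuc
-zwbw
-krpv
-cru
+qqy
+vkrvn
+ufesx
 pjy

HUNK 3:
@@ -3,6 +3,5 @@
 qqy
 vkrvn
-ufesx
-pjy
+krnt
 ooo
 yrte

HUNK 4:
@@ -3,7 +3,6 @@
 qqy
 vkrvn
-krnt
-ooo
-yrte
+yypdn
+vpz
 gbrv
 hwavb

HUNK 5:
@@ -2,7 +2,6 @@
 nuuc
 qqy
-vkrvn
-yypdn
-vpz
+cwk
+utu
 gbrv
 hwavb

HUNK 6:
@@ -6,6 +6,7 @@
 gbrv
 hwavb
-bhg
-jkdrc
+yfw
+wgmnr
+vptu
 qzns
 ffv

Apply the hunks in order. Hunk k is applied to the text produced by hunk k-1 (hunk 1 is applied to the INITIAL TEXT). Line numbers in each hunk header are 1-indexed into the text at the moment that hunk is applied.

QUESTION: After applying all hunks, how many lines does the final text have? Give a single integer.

Hunk 1: at line 10 remove [ursdm] add [bhg,jkdrc] -> 14 lines: jixy nuuc zwbw krpv cru pjy ooo yrte gbrv hwavb bhg jkdrc qzns ffv
Hunk 2: at line 2 remove [zwbw,krpv,cru] add [qqy,vkrvn,ufesx] -> 14 lines: jixy nuuc qqy vkrvn ufesx pjy ooo yrte gbrv hwavb bhg jkdrc qzns ffv
Hunk 3: at line 3 remove [ufesx,pjy] add [krnt] -> 13 lines: jixy nuuc qqy vkrvn krnt ooo yrte gbrv hwavb bhg jkdrc qzns ffv
Hunk 4: at line 3 remove [krnt,ooo,yrte] add [yypdn,vpz] -> 12 lines: jixy nuuc qqy vkrvn yypdn vpz gbrv hwavb bhg jkdrc qzns ffv
Hunk 5: at line 2 remove [vkrvn,yypdn,vpz] add [cwk,utu] -> 11 lines: jixy nuuc qqy cwk utu gbrv hwavb bhg jkdrc qzns ffv
Hunk 6: at line 6 remove [bhg,jkdrc] add [yfw,wgmnr,vptu] -> 12 lines: jixy nuuc qqy cwk utu gbrv hwavb yfw wgmnr vptu qzns ffv
Final line count: 12

Answer: 12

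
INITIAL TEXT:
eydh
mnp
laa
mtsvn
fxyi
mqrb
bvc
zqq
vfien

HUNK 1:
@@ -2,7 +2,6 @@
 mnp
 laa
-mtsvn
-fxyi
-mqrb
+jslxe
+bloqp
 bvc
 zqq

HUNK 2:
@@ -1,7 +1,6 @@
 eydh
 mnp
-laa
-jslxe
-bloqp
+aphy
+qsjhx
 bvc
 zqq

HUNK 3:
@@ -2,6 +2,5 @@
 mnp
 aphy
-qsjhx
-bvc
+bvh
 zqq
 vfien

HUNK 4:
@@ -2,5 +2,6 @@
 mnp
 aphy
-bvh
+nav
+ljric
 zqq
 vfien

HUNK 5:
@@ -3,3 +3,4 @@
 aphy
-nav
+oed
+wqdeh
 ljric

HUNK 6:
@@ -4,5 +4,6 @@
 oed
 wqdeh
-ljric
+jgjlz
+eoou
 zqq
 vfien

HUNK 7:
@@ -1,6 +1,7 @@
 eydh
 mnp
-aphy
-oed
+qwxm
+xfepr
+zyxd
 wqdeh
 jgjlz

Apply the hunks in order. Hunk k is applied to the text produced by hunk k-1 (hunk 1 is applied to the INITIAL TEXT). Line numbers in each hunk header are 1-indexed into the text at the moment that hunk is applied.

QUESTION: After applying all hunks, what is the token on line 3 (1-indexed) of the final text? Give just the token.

Hunk 1: at line 2 remove [mtsvn,fxyi,mqrb] add [jslxe,bloqp] -> 8 lines: eydh mnp laa jslxe bloqp bvc zqq vfien
Hunk 2: at line 1 remove [laa,jslxe,bloqp] add [aphy,qsjhx] -> 7 lines: eydh mnp aphy qsjhx bvc zqq vfien
Hunk 3: at line 2 remove [qsjhx,bvc] add [bvh] -> 6 lines: eydh mnp aphy bvh zqq vfien
Hunk 4: at line 2 remove [bvh] add [nav,ljric] -> 7 lines: eydh mnp aphy nav ljric zqq vfien
Hunk 5: at line 3 remove [nav] add [oed,wqdeh] -> 8 lines: eydh mnp aphy oed wqdeh ljric zqq vfien
Hunk 6: at line 4 remove [ljric] add [jgjlz,eoou] -> 9 lines: eydh mnp aphy oed wqdeh jgjlz eoou zqq vfien
Hunk 7: at line 1 remove [aphy,oed] add [qwxm,xfepr,zyxd] -> 10 lines: eydh mnp qwxm xfepr zyxd wqdeh jgjlz eoou zqq vfien
Final line 3: qwxm

Answer: qwxm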